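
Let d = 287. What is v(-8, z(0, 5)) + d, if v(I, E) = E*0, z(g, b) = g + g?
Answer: 287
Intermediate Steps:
z(g, b) = 2*g
v(I, E) = 0
v(-8, z(0, 5)) + d = 0 + 287 = 287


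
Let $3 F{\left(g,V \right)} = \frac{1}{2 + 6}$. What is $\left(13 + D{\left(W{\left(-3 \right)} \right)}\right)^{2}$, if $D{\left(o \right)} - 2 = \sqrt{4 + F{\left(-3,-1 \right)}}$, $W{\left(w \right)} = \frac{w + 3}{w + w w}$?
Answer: $\frac{\left(180 + \sqrt{582}\right)^{2}}{144} \approx 289.35$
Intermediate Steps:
$F{\left(g,V \right)} = \frac{1}{24}$ ($F{\left(g,V \right)} = \frac{1}{3 \left(2 + 6\right)} = \frac{1}{3 \cdot 8} = \frac{1}{3} \cdot \frac{1}{8} = \frac{1}{24}$)
$W{\left(w \right)} = \frac{3 + w}{w + w^{2}}$
$D{\left(o \right)} = 2 + \frac{\sqrt{582}}{12}$ ($D{\left(o \right)} = 2 + \sqrt{4 + \frac{1}{24}} = 2 + \sqrt{\frac{97}{24}} = 2 + \frac{\sqrt{582}}{12}$)
$\left(13 + D{\left(W{\left(-3 \right)} \right)}\right)^{2} = \left(13 + \left(2 + \frac{\sqrt{582}}{12}\right)\right)^{2} = \left(15 + \frac{\sqrt{582}}{12}\right)^{2}$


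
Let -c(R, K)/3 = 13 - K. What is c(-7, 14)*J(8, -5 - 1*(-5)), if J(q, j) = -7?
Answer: -21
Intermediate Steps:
c(R, K) = -39 + 3*K (c(R, K) = -3*(13 - K) = -39 + 3*K)
c(-7, 14)*J(8, -5 - 1*(-5)) = (-39 + 3*14)*(-7) = (-39 + 42)*(-7) = 3*(-7) = -21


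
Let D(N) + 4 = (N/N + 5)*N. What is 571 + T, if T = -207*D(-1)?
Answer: 2641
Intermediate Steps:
D(N) = -4 + 6*N (D(N) = -4 + (N/N + 5)*N = -4 + (1 + 5)*N = -4 + 6*N)
T = 2070 (T = -207*(-4 + 6*(-1)) = -207*(-4 - 6) = -207*(-10) = 2070)
571 + T = 571 + 2070 = 2641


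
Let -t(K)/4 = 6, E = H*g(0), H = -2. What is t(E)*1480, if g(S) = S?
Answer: -35520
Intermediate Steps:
E = 0 (E = -2*0 = 0)
t(K) = -24 (t(K) = -4*6 = -24)
t(E)*1480 = -24*1480 = -35520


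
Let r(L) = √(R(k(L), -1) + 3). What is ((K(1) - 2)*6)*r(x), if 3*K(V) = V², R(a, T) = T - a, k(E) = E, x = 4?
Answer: -10*I*√2 ≈ -14.142*I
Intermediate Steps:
K(V) = V²/3
r(L) = √(2 - L) (r(L) = √((-1 - L) + 3) = √(2 - L))
((K(1) - 2)*6)*r(x) = (((⅓)*1² - 2)*6)*√(2 - 1*4) = (((⅓)*1 - 2)*6)*√(2 - 4) = ((⅓ - 2)*6)*√(-2) = (-5/3*6)*(I*√2) = -10*I*√2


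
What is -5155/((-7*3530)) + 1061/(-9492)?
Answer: 46355/478668 ≈ 0.096842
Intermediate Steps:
-5155/((-7*3530)) + 1061/(-9492) = -5155/(-24710) + 1061*(-1/9492) = -5155*(-1/24710) - 1061/9492 = 1031/4942 - 1061/9492 = 46355/478668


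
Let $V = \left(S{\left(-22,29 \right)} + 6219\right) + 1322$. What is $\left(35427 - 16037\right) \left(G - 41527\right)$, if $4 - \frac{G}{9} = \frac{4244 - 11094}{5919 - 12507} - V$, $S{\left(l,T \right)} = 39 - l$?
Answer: $\frac{95513753615}{183} \approx 5.2193 \cdot 10^{8}$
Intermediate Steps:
$V = 7602$ ($V = \left(\left(39 - -22\right) + 6219\right) + 1322 = \left(\left(39 + 22\right) + 6219\right) + 1322 = \left(61 + 6219\right) + 1322 = 6280 + 1322 = 7602$)
$G = \frac{25050739}{366}$ ($G = 36 - 9 \left(\frac{4244 - 11094}{5919 - 12507} - 7602\right) = 36 - 9 \left(- \frac{6850}{-6588} - 7602\right) = 36 - 9 \left(\left(-6850\right) \left(- \frac{1}{6588}\right) - 7602\right) = 36 - 9 \left(\frac{3425}{3294} - 7602\right) = 36 - - \frac{25037563}{366} = 36 + \frac{25037563}{366} = \frac{25050739}{366} \approx 68445.0$)
$\left(35427 - 16037\right) \left(G - 41527\right) = \left(35427 - 16037\right) \left(\frac{25050739}{366} - 41527\right) = 19390 \cdot \frac{9851857}{366} = \frac{95513753615}{183}$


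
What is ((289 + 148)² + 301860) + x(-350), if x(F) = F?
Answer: 492479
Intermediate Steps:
((289 + 148)² + 301860) + x(-350) = ((289 + 148)² + 301860) - 350 = (437² + 301860) - 350 = (190969 + 301860) - 350 = 492829 - 350 = 492479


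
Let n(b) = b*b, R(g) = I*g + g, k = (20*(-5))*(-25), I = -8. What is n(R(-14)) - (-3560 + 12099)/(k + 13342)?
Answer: 152138029/15842 ≈ 9603.5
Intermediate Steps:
k = 2500 (k = -100*(-25) = 2500)
R(g) = -7*g (R(g) = -8*g + g = -7*g)
n(b) = b²
n(R(-14)) - (-3560 + 12099)/(k + 13342) = (-7*(-14))² - (-3560 + 12099)/(2500 + 13342) = 98² - 8539/15842 = 9604 - 8539/15842 = 152138029/15842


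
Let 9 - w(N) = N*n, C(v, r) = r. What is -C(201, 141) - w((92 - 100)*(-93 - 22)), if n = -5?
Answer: -4750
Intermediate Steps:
w(N) = 9 + 5*N (w(N) = 9 - N*(-5) = 9 - (-5)*N = 9 + 5*N)
-C(201, 141) - w((92 - 100)*(-93 - 22)) = -1*141 - (9 + 5*((92 - 100)*(-93 - 22))) = -141 - (9 + 5*(-8*(-115))) = -141 - (9 + 5*920) = -141 - (9 + 4600) = -141 - 1*4609 = -141 - 4609 = -4750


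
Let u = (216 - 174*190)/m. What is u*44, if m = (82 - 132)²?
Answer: -361284/625 ≈ -578.05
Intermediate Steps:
m = 2500 (m = (-50)² = 2500)
u = -8211/625 (u = (216 - 174*190)/2500 = (216 - 33060)*(1/2500) = -32844*1/2500 = -8211/625 ≈ -13.138)
u*44 = -8211/625*44 = -361284/625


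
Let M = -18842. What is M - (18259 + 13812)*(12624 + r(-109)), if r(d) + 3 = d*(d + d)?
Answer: -1166858035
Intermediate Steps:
r(d) = -3 + 2*d² (r(d) = -3 + d*(d + d) = -3 + d*(2*d) = -3 + 2*d²)
M - (18259 + 13812)*(12624 + r(-109)) = -18842 - (18259 + 13812)*(12624 + (-3 + 2*(-109)²)) = -18842 - 32071*(12624 + (-3 + 2*11881)) = -18842 - 32071*(12624 + (-3 + 23762)) = -18842 - 32071*(12624 + 23759) = -18842 - 32071*36383 = -18842 - 1*1166839193 = -18842 - 1166839193 = -1166858035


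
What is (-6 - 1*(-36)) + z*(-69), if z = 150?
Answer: -10320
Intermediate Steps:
(-6 - 1*(-36)) + z*(-69) = (-6 - 1*(-36)) + 150*(-69) = (-6 + 36) - 10350 = 30 - 10350 = -10320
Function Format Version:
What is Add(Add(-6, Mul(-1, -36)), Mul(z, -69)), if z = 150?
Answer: -10320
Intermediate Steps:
Add(Add(-6, Mul(-1, -36)), Mul(z, -69)) = Add(Add(-6, Mul(-1, -36)), Mul(150, -69)) = Add(Add(-6, 36), -10350) = Add(30, -10350) = -10320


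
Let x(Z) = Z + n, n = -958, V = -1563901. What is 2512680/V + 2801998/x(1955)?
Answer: 4379542332238/1559209297 ≈ 2808.8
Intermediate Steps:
x(Z) = -958 + Z (x(Z) = Z - 958 = -958 + Z)
2512680/V + 2801998/x(1955) = 2512680/(-1563901) + 2801998/(-958 + 1955) = 2512680*(-1/1563901) + 2801998/997 = -2512680/1563901 + 2801998*(1/997) = -2512680/1563901 + 2801998/997 = 4379542332238/1559209297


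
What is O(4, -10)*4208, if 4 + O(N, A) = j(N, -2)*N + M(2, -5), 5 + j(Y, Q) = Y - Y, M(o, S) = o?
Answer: -92576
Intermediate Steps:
j(Y, Q) = -5 (j(Y, Q) = -5 + (Y - Y) = -5 + 0 = -5)
O(N, A) = -2 - 5*N (O(N, A) = -4 + (-5*N + 2) = -4 + (2 - 5*N) = -2 - 5*N)
O(4, -10)*4208 = (-2 - 5*4)*4208 = (-2 - 20)*4208 = -22*4208 = -92576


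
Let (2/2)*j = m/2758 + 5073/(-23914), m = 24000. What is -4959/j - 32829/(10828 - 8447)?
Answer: -44285326977659/74068236097 ≈ -597.90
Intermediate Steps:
j = 279972333/32977406 (j = 24000/2758 + 5073/(-23914) = 24000*(1/2758) + 5073*(-1/23914) = 12000/1379 - 5073/23914 = 279972333/32977406 ≈ 8.4898)
-4959/j - 32829/(10828 - 8447) = -4959/279972333/32977406 - 32829/(10828 - 8447) = -4959*32977406/279972333 - 32829/2381 = -18170550706/31108037 - 32829*1/2381 = -18170550706/31108037 - 32829/2381 = -44285326977659/74068236097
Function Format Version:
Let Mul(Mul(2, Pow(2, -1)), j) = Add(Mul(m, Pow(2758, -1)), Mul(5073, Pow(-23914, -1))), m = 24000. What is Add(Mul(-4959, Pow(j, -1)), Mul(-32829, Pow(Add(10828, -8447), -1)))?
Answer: Rational(-44285326977659, 74068236097) ≈ -597.90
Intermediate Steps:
j = Rational(279972333, 32977406) (j = Add(Mul(24000, Pow(2758, -1)), Mul(5073, Pow(-23914, -1))) = Add(Mul(24000, Rational(1, 2758)), Mul(5073, Rational(-1, 23914))) = Add(Rational(12000, 1379), Rational(-5073, 23914)) = Rational(279972333, 32977406) ≈ 8.4898)
Add(Mul(-4959, Pow(j, -1)), Mul(-32829, Pow(Add(10828, -8447), -1))) = Add(Mul(-4959, Pow(Rational(279972333, 32977406), -1)), Mul(-32829, Pow(Add(10828, -8447), -1))) = Add(Mul(-4959, Rational(32977406, 279972333)), Mul(-32829, Pow(2381, -1))) = Add(Rational(-18170550706, 31108037), Mul(-32829, Rational(1, 2381))) = Add(Rational(-18170550706, 31108037), Rational(-32829, 2381)) = Rational(-44285326977659, 74068236097)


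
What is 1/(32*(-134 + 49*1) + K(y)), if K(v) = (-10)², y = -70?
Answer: -1/2620 ≈ -0.00038168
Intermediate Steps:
K(v) = 100
1/(32*(-134 + 49*1) + K(y)) = 1/(32*(-134 + 49*1) + 100) = 1/(32*(-134 + 49) + 100) = 1/(32*(-85) + 100) = 1/(-2720 + 100) = 1/(-2620) = -1/2620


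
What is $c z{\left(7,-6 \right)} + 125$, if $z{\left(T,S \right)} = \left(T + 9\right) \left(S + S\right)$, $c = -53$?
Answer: $10301$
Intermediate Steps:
$z{\left(T,S \right)} = 2 S \left(9 + T\right)$ ($z{\left(T,S \right)} = \left(9 + T\right) 2 S = 2 S \left(9 + T\right)$)
$c z{\left(7,-6 \right)} + 125 = - 53 \cdot 2 \left(-6\right) \left(9 + 7\right) + 125 = - 53 \cdot 2 \left(-6\right) 16 + 125 = \left(-53\right) \left(-192\right) + 125 = 10176 + 125 = 10301$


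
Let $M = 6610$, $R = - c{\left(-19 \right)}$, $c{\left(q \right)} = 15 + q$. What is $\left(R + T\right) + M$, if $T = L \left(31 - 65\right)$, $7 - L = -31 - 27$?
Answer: $4404$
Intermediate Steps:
$R = 4$ ($R = - (15 - 19) = \left(-1\right) \left(-4\right) = 4$)
$L = 65$ ($L = 7 - \left(-31 - 27\right) = 7 - -58 = 7 + 58 = 65$)
$T = -2210$ ($T = 65 \left(31 - 65\right) = 65 \left(-34\right) = -2210$)
$\left(R + T\right) + M = \left(4 - 2210\right) + 6610 = -2206 + 6610 = 4404$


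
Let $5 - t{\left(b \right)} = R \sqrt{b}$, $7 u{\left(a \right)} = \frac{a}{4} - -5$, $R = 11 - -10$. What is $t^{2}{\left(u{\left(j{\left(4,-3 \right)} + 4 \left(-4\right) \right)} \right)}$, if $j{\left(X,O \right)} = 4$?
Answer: $151 - 30 \sqrt{14} \approx 38.75$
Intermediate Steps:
$R = 21$ ($R = 11 + 10 = 21$)
$u{\left(a \right)} = \frac{5}{7} + \frac{a}{28}$ ($u{\left(a \right)} = \frac{\frac{a}{4} - -5}{7} = \frac{a \frac{1}{4} + 5}{7} = \frac{\frac{a}{4} + 5}{7} = \frac{5 + \frac{a}{4}}{7} = \frac{5}{7} + \frac{a}{28}$)
$t{\left(b \right)} = 5 - 21 \sqrt{b}$
$t^{2}{\left(u{\left(j{\left(4,-3 \right)} + 4 \left(-4\right) \right)} \right)} = \left(5 - 21 \sqrt{\frac{5}{7} + \frac{4 + 4 \left(-4\right)}{28}}\right)^{2} = \left(5 - 21 \sqrt{\frac{5}{7} + \frac{4 - 16}{28}}\right)^{2} = \left(5 - 21 \sqrt{\frac{5}{7} + \frac{1}{28} \left(-12\right)}\right)^{2} = \left(5 - 21 \sqrt{\frac{5}{7} - \frac{3}{7}}\right)^{2} = \left(5 - 21 \sqrt{\frac{2}{7}}\right)^{2} = \left(5 - 21 \frac{\sqrt{14}}{7}\right)^{2} = \left(5 - 3 \sqrt{14}\right)^{2}$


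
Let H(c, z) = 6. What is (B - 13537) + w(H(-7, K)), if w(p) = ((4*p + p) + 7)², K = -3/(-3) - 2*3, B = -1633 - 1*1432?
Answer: -15233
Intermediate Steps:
B = -3065 (B = -1633 - 1432 = -3065)
K = -5 (K = -3*(-⅓) - 6 = 1 - 6 = -5)
w(p) = (7 + 5*p)² (w(p) = (5*p + 7)² = (7 + 5*p)²)
(B - 13537) + w(H(-7, K)) = (-3065 - 13537) + (7 + 5*6)² = -16602 + (7 + 30)² = -16602 + 37² = -16602 + 1369 = -15233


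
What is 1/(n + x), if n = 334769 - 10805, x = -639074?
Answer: -1/315110 ≈ -3.1735e-6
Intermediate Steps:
n = 323964
1/(n + x) = 1/(323964 - 639074) = 1/(-315110) = -1/315110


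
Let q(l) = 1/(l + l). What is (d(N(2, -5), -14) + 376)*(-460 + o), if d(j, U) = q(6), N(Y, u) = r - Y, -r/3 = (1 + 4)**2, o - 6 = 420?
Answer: -76721/6 ≈ -12787.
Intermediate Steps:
o = 426 (o = 6 + 420 = 426)
q(l) = 1/(2*l)
r = -75 (r = -3*(1 + 4)**2 = -3*5**2 = -3*25 = -75)
N(Y, u) = -75 - Y
d(j, U) = 1/12 (d(j, U) = (1/2)/6 = (1/2)*(1/6) = 1/12)
(d(N(2, -5), -14) + 376)*(-460 + o) = (1/12 + 376)*(-460 + 426) = (4513/12)*(-34) = -76721/6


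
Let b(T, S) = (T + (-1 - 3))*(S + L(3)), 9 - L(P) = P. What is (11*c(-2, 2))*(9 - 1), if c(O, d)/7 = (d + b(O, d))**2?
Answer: 1303456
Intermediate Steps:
L(P) = 9 - P
b(T, S) = (-4 + T)*(6 + S) (b(T, S) = (T + (-1 - 3))*(S + (9 - 1*3)) = (T - 4)*(S + (9 - 3)) = (-4 + T)*(S + 6) = (-4 + T)*(6 + S))
c(O, d) = 7*(-24 - 3*d + 6*O + O*d)**2 (c(O, d) = 7*(d + (-24 - 4*d + 6*O + d*O))**2 = 7*(d + (-24 - 4*d + 6*O + O*d))**2 = 7*(-24 - 3*d + 6*O + O*d)**2)
(11*c(-2, 2))*(9 - 1) = (11*(7*(-24 - 3*2 + 6*(-2) - 2*2)**2))*(9 - 1) = (11*(7*(-24 - 6 - 12 - 4)**2))*8 = (11*(7*(-46)**2))*8 = (11*(7*2116))*8 = (11*14812)*8 = 162932*8 = 1303456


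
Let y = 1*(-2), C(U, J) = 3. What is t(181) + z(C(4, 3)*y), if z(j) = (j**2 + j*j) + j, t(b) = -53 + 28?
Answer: 41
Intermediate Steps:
t(b) = -25
y = -2
z(j) = j + 2*j**2 (z(j) = (j**2 + j**2) + j = 2*j**2 + j = j + 2*j**2)
t(181) + z(C(4, 3)*y) = -25 + (3*(-2))*(1 + 2*(3*(-2))) = -25 - 6*(1 + 2*(-6)) = -25 - 6*(1 - 12) = -25 - 6*(-11) = -25 + 66 = 41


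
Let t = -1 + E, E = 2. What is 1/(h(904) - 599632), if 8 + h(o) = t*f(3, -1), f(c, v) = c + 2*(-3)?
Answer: -1/599643 ≈ -1.6677e-6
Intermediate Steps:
f(c, v) = -6 + c (f(c, v) = c - 6 = -6 + c)
t = 1 (t = -1 + 2 = 1)
h(o) = -11 (h(o) = -8 + 1*(-6 + 3) = -8 + 1*(-3) = -8 - 3 = -11)
1/(h(904) - 599632) = 1/(-11 - 599632) = 1/(-599643) = -1/599643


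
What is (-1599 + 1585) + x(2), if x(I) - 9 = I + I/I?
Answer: -2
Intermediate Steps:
x(I) = 10 + I (x(I) = 9 + (I + I/I) = 9 + (I + 1) = 9 + (1 + I) = 10 + I)
(-1599 + 1585) + x(2) = (-1599 + 1585) + (10 + 2) = -14 + 12 = -2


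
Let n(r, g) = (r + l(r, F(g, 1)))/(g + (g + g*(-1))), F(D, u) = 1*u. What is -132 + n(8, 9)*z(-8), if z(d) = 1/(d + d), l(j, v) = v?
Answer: -2113/16 ≈ -132.06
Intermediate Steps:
F(D, u) = u
n(r, g) = (1 + r)/g (n(r, g) = (r + 1)/(g + (g + g*(-1))) = (1 + r)/(g + (g - g)) = (1 + r)/(g + 0) = (1 + r)/g)
z(d) = 1/(2*d)
-132 + n(8, 9)*z(-8) = -132 + ((1 + 8)/9)*((1/2)/(-8)) = -132 + ((1/9)*9)*((1/2)*(-1/8)) = -132 + 1*(-1/16) = -132 - 1/16 = -2113/16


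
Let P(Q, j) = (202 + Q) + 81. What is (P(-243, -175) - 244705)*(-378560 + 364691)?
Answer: 3393258885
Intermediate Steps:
P(Q, j) = 283 + Q
(P(-243, -175) - 244705)*(-378560 + 364691) = ((283 - 243) - 244705)*(-378560 + 364691) = (40 - 244705)*(-13869) = -244665*(-13869) = 3393258885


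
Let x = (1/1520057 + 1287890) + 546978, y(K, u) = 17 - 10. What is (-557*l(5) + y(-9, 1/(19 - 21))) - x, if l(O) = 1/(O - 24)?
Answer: -2789048745407/1520057 ≈ -1.8348e+6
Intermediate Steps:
l(O) = 1/(-24 + O)
y(K, u) = 7
x = 2789103947477/1520057 (x = (1/1520057 + 1287890) + 546978 = 1957666209731/1520057 + 546978 = 2789103947477/1520057 ≈ 1.8349e+6)
(-557*l(5) + y(-9, 1/(19 - 21))) - x = (-557/(-24 + 5) + 7) - 1*2789103947477/1520057 = (-557/(-19) + 7) - 2789103947477/1520057 = (-557*(-1/19) + 7) - 2789103947477/1520057 = (557/19 + 7) - 2789103947477/1520057 = 690/19 - 2789103947477/1520057 = -2789048745407/1520057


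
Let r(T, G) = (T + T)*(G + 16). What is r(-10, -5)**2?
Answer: 48400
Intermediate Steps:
r(T, G) = 2*T*(16 + G) (r(T, G) = (2*T)*(16 + G) = 2*T*(16 + G))
r(-10, -5)**2 = (2*(-10)*(16 - 5))**2 = (2*(-10)*11)**2 = (-220)**2 = 48400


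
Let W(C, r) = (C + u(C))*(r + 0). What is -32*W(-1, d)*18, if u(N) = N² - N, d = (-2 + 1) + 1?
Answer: 0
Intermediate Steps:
d = 0 (d = -1 + 1 = 0)
W(C, r) = r*(C + C*(-1 + C)) (W(C, r) = (C + C*(-1 + C))*(r + 0) = (C + C*(-1 + C))*r = r*(C + C*(-1 + C)))
-32*W(-1, d)*18 = -0*(-1)²*18 = -0*18 = -32*0*18 = 0*18 = 0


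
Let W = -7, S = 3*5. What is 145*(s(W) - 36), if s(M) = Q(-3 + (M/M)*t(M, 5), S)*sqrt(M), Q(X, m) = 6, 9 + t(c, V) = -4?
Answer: -5220 + 870*I*sqrt(7) ≈ -5220.0 + 2301.8*I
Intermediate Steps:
t(c, V) = -13 (t(c, V) = -9 - 4 = -13)
S = 15
s(M) = 6*sqrt(M)
145*(s(W) - 36) = 145*(6*sqrt(-7) - 36) = 145*(6*(I*sqrt(7)) - 36) = 145*(6*I*sqrt(7) - 36) = 145*(-36 + 6*I*sqrt(7)) = -5220 + 870*I*sqrt(7)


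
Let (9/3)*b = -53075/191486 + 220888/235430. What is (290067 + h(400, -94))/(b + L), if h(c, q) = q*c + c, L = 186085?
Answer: 17099454068888490/12583514963671109 ≈ 1.3589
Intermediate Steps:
h(c, q) = c + c*q (h(c, q) = c*q + c = c + c*q)
b = 14900756159/67622323470 (b = (-53075/191486 + 220888/235430)/3 = (-53075*1/191486 + 220888*(1/235430))/3 = (-53075/191486 + 110444/117715)/3 = (⅓)*(14900756159/22540774490) = 14900756159/67622323470 ≈ 0.22035)
(290067 + h(400, -94))/(b + L) = (290067 + 400*(1 - 94))/(14900756159/67622323470 + 186085) = (290067 + 400*(-93))/(12583514963671109/67622323470) = (290067 - 37200)*(67622323470/12583514963671109) = 252867*(67622323470/12583514963671109) = 17099454068888490/12583514963671109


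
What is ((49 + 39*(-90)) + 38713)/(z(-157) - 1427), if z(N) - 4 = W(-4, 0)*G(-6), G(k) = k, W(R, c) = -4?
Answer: -35252/1399 ≈ -25.198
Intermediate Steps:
z(N) = 28 (z(N) = 4 - 4*(-6) = 4 + 24 = 28)
((49 + 39*(-90)) + 38713)/(z(-157) - 1427) = ((49 + 39*(-90)) + 38713)/(28 - 1427) = ((49 - 3510) + 38713)/(-1399) = (-3461 + 38713)*(-1/1399) = 35252*(-1/1399) = -35252/1399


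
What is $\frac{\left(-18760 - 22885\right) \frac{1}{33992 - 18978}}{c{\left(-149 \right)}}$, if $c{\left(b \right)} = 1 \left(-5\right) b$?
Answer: $- \frac{8329}{2237086} \approx -0.0037231$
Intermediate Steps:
$c{\left(b \right)} = - 5 b$
$\frac{\left(-18760 - 22885\right) \frac{1}{33992 - 18978}}{c{\left(-149 \right)}} = \frac{\left(-18760 - 22885\right) \frac{1}{33992 - 18978}}{\left(-5\right) \left(-149\right)} = \frac{\left(-41645\right) \frac{1}{15014}}{745} = \left(-41645\right) \frac{1}{15014} \cdot \frac{1}{745} = \left(- \frac{41645}{15014}\right) \frac{1}{745} = - \frac{8329}{2237086}$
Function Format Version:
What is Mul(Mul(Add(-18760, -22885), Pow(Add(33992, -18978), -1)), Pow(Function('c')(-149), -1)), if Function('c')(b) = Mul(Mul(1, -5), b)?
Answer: Rational(-8329, 2237086) ≈ -0.0037231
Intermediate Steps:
Function('c')(b) = Mul(-5, b)
Mul(Mul(Add(-18760, -22885), Pow(Add(33992, -18978), -1)), Pow(Function('c')(-149), -1)) = Mul(Mul(Add(-18760, -22885), Pow(Add(33992, -18978), -1)), Pow(Mul(-5, -149), -1)) = Mul(Mul(-41645, Pow(15014, -1)), Pow(745, -1)) = Mul(Mul(-41645, Rational(1, 15014)), Rational(1, 745)) = Mul(Rational(-41645, 15014), Rational(1, 745)) = Rational(-8329, 2237086)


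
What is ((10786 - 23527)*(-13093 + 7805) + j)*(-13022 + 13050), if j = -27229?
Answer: 1885721012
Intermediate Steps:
((10786 - 23527)*(-13093 + 7805) + j)*(-13022 + 13050) = ((10786 - 23527)*(-13093 + 7805) - 27229)*(-13022 + 13050) = (-12741*(-5288) - 27229)*28 = (67374408 - 27229)*28 = 67347179*28 = 1885721012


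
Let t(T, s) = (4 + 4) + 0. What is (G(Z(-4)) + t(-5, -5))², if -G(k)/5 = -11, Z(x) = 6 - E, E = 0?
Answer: 3969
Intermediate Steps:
Z(x) = 6 (Z(x) = 6 - 1*0 = 6 + 0 = 6)
G(k) = 55 (G(k) = -5*(-11) = 55)
t(T, s) = 8 (t(T, s) = 8 + 0 = 8)
(G(Z(-4)) + t(-5, -5))² = (55 + 8)² = 63² = 3969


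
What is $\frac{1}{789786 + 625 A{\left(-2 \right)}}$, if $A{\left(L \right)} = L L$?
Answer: $\frac{1}{792286} \approx 1.2622 \cdot 10^{-6}$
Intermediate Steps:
$A{\left(L \right)} = L^{2}$
$\frac{1}{789786 + 625 A{\left(-2 \right)}} = \frac{1}{789786 + 625 \left(-2\right)^{2}} = \frac{1}{789786 + 625 \cdot 4} = \frac{1}{789786 + 2500} = \frac{1}{792286}$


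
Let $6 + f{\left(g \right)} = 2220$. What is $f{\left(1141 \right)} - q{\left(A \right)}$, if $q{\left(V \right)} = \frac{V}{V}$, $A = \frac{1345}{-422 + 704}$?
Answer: $2213$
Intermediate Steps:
$A = \frac{1345}{282} \approx 4.7695$
$f{\left(g \right)} = 2214$ ($f{\left(g \right)} = -6 + 2220 = 2214$)
$q{\left(V \right)} = 1$
$f{\left(1141 \right)} - q{\left(A \right)} = 2214 - 1 = 2213$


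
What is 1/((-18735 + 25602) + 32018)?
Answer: 1/38885 ≈ 2.5717e-5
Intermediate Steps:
1/((-18735 + 25602) + 32018) = 1/(6867 + 32018) = 1/38885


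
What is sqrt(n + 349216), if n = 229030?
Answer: sqrt(578246) ≈ 760.42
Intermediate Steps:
sqrt(n + 349216) = sqrt(229030 + 349216) = sqrt(578246)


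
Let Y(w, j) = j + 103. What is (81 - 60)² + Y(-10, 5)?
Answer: 549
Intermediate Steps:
Y(w, j) = 103 + j
(81 - 60)² + Y(-10, 5) = (81 - 60)² + (103 + 5) = 21² + 108 = 441 + 108 = 549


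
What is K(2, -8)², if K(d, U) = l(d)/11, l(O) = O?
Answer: 4/121 ≈ 0.033058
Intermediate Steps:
K(d, U) = d/11
K(2, -8)² = ((1/11)*2)² = (2/11)² = 4/121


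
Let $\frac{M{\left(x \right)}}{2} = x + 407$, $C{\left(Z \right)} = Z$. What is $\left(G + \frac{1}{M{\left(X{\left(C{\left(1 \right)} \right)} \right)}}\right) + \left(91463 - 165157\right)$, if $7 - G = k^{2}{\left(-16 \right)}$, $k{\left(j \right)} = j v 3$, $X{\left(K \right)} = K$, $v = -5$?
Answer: $- \frac{107130191}{816} \approx -1.3129 \cdot 10^{5}$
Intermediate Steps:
$k{\left(j \right)} = - 15 j$ ($k{\left(j \right)} = j \left(-5\right) 3 = - 5 j 3 = - 15 j$)
$G = -57593$ ($G = 7 - \left(\left(-15\right) \left(-16\right)\right)^{2} = 7 - 240^{2} = 7 - 57600 = -57593$)
$M{\left(x \right)} = 814 + 2 x$ ($M{\left(x \right)} = 2 \left(x + 407\right) = 2 \left(407 + x\right) = 814 + 2 x$)
$\left(G + \frac{1}{M{\left(X{\left(C{\left(1 \right)} \right)} \right)}}\right) + \left(91463 - 165157\right) = \left(-57593 + \frac{1}{814 + 2 \cdot 1}\right) + \left(91463 - 165157\right) = \left(-57593 + \frac{1}{814 + 2}\right) + \left(91463 - 165157\right) = \left(-57593 + \frac{1}{816}\right) - 73694 = - \frac{46995887}{816} - 73694 = - \frac{107130191}{816}$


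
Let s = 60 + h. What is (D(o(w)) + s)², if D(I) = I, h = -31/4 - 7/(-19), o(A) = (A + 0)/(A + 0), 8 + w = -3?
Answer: 16605625/5776 ≈ 2874.9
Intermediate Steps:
w = -11 (w = -8 - 3 = -11)
o(A) = 1 (o(A) = A/A = 1)
h = -561/76 (h = -31*¼ - 7*(-1/19) = -31/4 + 7/19 = -561/76 ≈ -7.3816)
s = 3999/76 (s = 60 - 561/76 = 3999/76 ≈ 52.618)
(D(o(w)) + s)² = (1 + 3999/76)² = (4075/76)² = 16605625/5776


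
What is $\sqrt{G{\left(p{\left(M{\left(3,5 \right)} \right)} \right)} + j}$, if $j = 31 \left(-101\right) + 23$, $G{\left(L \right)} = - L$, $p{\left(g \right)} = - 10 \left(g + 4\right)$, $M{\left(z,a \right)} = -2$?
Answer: $4 i \sqrt{193} \approx 55.57 i$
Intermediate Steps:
$p{\left(g \right)} = -40 - 10 g$ ($p{\left(g \right)} = - 10 \left(4 + g\right) = -40 - 10 g$)
$j = -3108$ ($j = -3131 + 23 = -3108$)
$\sqrt{G{\left(p{\left(M{\left(3,5 \right)} \right)} \right)} + j} = \sqrt{- (-40 - -20) - 3108} = \sqrt{- (-40 + 20) - 3108} = \sqrt{\left(-1\right) \left(-20\right) - 3108} = \sqrt{20 - 3108} = \sqrt{-3088} = 4 i \sqrt{193}$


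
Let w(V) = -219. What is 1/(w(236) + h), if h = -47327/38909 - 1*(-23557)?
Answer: 38909/908010915 ≈ 4.2851e-5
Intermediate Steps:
h = 916531986/38909 (h = -47327*1/38909 + 23557 = -47327/38909 + 23557 = 916531986/38909 ≈ 23556.)
1/(w(236) + h) = 1/(-219 + 916531986/38909) = 1/(908010915/38909) = 38909/908010915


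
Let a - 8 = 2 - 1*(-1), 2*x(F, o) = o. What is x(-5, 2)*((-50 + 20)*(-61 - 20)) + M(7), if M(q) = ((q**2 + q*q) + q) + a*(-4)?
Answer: 2491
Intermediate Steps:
x(F, o) = o/2
a = 11 (a = 8 + (2 - 1*(-1)) = 8 + (2 + 1) = 8 + 3 = 11)
M(q) = -44 + q + 2*q**2 (M(q) = ((q**2 + q*q) + q) + 11*(-4) = ((q**2 + q**2) + q) - 44 = (2*q**2 + q) - 44 = (q + 2*q**2) - 44 = -44 + q + 2*q**2)
x(-5, 2)*((-50 + 20)*(-61 - 20)) + M(7) = ((1/2)*2)*((-50 + 20)*(-61 - 20)) + (-44 + 7 + 2*7**2) = 1*(-30*(-81)) + (-44 + 7 + 2*49) = 1*2430 + (-44 + 7 + 98) = 2430 + 61 = 2491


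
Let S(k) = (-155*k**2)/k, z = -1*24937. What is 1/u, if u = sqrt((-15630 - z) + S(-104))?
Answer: sqrt(25427)/25427 ≈ 0.0062712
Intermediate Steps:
z = -24937
S(k) = -155*k
u = sqrt(25427) (u = sqrt((-15630 - 1*(-24937)) - 155*(-104)) = sqrt((-15630 + 24937) + 16120) = sqrt(9307 + 16120) = sqrt(25427) ≈ 159.46)
1/u = 1/(sqrt(25427)) = sqrt(25427)/25427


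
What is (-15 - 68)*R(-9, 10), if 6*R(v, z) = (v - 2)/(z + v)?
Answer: 913/6 ≈ 152.17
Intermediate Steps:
R(v, z) = (-2 + v)/(6*(v + z)) (R(v, z) = ((v - 2)/(z + v))/6 = ((-2 + v)/(v + z))/6 = (-2 + v)/(6*(v + z)))
(-15 - 68)*R(-9, 10) = (-15 - 68)*((-2 - 9)/(6*(-9 + 10))) = -83*(-11)/(6*1) = -83*(-11)/6 = -83*(-11/6) = 913/6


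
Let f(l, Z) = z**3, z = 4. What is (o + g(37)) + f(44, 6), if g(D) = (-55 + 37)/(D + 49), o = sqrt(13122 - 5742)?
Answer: 2743/43 + 6*sqrt(205) ≈ 149.70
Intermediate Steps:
f(l, Z) = 64 (f(l, Z) = 4**3 = 64)
o = 6*sqrt(205) (o = sqrt(7380) = 6*sqrt(205) ≈ 85.907)
g(D) = -18/(49 + D)
(o + g(37)) + f(44, 6) = (6*sqrt(205) - 18/(49 + 37)) + 64 = (6*sqrt(205) - 18/86) + 64 = (6*sqrt(205) - 18*1/86) + 64 = (6*sqrt(205) - 9/43) + 64 = (-9/43 + 6*sqrt(205)) + 64 = 2743/43 + 6*sqrt(205)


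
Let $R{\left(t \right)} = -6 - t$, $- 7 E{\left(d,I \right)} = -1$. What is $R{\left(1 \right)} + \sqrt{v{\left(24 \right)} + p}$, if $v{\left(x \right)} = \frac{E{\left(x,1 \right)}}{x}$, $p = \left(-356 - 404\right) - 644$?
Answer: $-7 + \frac{i \sqrt{9906582}}{84} \approx -7.0 + 37.47 i$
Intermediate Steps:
$E{\left(d,I \right)} = \frac{1}{7}$ ($E{\left(d,I \right)} = \left(- \frac{1}{7}\right) \left(-1\right) = \frac{1}{7}$)
$p = -1404$ ($p = \left(-356 - 404\right) - 644 = -760 - 644 = -1404$)
$v{\left(x \right)} = \frac{1}{7 x}$
$R{\left(1 \right)} + \sqrt{v{\left(24 \right)} + p} = \left(-6 - 1\right) + \sqrt{\frac{1}{7 \cdot 24} - 1404} = \left(-6 - 1\right) + \sqrt{\frac{1}{7} \cdot \frac{1}{24} - 1404} = -7 + \sqrt{\frac{1}{168} - 1404} = -7 + \sqrt{- \frac{235871}{168}} = -7 + \frac{i \sqrt{9906582}}{84}$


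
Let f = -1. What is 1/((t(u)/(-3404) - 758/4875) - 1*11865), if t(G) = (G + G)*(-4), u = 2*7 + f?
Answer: -4148625/49223953933 ≈ -8.4281e-5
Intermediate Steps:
u = 13 (u = 2*7 - 1 = 14 - 1 = 13)
t(G) = -8*G (t(G) = (2*G)*(-4) = -8*G)
1/((t(u)/(-3404) - 758/4875) - 1*11865) = 1/((-8*13/(-3404) - 758/4875) - 1*11865) = 1/((-104*(-1/3404) - 758*1/4875) - 11865) = 1/((26/851 - 758/4875) - 11865) = 1/(-518308/4148625 - 11865) = 1/(-49223953933/4148625) = -4148625/49223953933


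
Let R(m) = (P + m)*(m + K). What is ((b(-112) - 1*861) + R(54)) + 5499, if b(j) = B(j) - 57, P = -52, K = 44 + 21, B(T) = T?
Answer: 4707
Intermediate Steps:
K = 65
b(j) = -57 + j (b(j) = j - 57 = -57 + j)
R(m) = (-52 + m)*(65 + m) (R(m) = (-52 + m)*(m + 65) = (-52 + m)*(65 + m))
((b(-112) - 1*861) + R(54)) + 5499 = (((-57 - 112) - 1*861) + (-3380 + 54**2 + 13*54)) + 5499 = ((-169 - 861) + (-3380 + 2916 + 702)) + 5499 = (-1030 + 238) + 5499 = -792 + 5499 = 4707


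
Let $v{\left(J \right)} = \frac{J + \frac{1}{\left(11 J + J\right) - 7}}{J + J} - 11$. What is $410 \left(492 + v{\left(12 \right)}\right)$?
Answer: $\frac{324550465}{1644} \approx 1.9742 \cdot 10^{5}$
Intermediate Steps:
$v{\left(J \right)} = -11 + \frac{J + \frac{1}{-7 + 12 J}}{2 J}$ ($v{\left(J \right)} = \frac{J + \frac{1}{12 J - 7}}{2 J} - 11 = \left(J + \frac{1}{-7 + 12 J}\right) \frac{1}{2 J} - 11 = \frac{J + \frac{1}{-7 + 12 J}}{2 J} - 11 = -11 + \frac{J + \frac{1}{-7 + 12 J}}{2 J}$)
$410 \left(492 + v{\left(12 \right)}\right) = 410 \left(492 + \frac{1 - 252 \cdot 12^{2} + 147 \cdot 12}{2 \cdot 12 \left(-7 + 12 \cdot 12\right)}\right) = 410 \left(492 + \frac{1}{2} \cdot \frac{1}{12} \frac{1}{-7 + 144} \left(1 - 36288 + 1764\right)\right) = 410 \left(492 + \frac{1}{2} \cdot \frac{1}{12} \cdot \frac{1}{137} \left(1 - 36288 + 1764\right)\right) = 410 \left(492 + \frac{1}{2} \cdot \frac{1}{12} \cdot \frac{1}{137} \left(-34523\right)\right) = 410 \left(492 - \frac{34523}{3288}\right) = 410 \cdot \frac{1583173}{3288} = \frac{324550465}{1644}$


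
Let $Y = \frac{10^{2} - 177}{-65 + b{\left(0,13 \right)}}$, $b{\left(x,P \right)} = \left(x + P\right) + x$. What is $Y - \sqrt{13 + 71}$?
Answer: $\frac{77}{52} - 2 \sqrt{21} \approx -7.6844$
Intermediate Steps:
$b{\left(x,P \right)} = P + 2 x$ ($b{\left(x,P \right)} = \left(P + x\right) + x = P + 2 x$)
$Y = \frac{77}{52}$ ($Y = \frac{10^{2} - 177}{-65 + \left(13 + 2 \cdot 0\right)} = \frac{100 - 177}{-65 + \left(13 + 0\right)} = - \frac{77}{-65 + 13} = - \frac{77}{-52} = \left(-77\right) \left(- \frac{1}{52}\right) = \frac{77}{52} \approx 1.4808$)
$Y - \sqrt{13 + 71} = \frac{77}{52} - \sqrt{13 + 71} = \frac{77}{52} - \sqrt{84} = \frac{77}{52} - 2 \sqrt{21}$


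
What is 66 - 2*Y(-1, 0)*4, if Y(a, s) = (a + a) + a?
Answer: 90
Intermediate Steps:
Y(a, s) = 3*a (Y(a, s) = 2*a + a = 3*a)
66 - 2*Y(-1, 0)*4 = 66 - 2*(3*(-1))*4 = 66 - 2*(-3)*4 = 66 - (-6)*4 = 66 - 1*(-24) = 66 + 24 = 90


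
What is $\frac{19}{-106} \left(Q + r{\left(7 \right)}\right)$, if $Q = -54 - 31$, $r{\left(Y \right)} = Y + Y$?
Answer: $\frac{1349}{106} \approx 12.726$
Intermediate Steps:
$r{\left(Y \right)} = 2 Y$
$Q = -85$
$\frac{19}{-106} \left(Q + r{\left(7 \right)}\right) = \frac{19}{-106} \left(-85 + 2 \cdot 7\right) = 19 \left(- \frac{1}{106}\right) \left(-85 + 14\right) = \left(- \frac{19}{106}\right) \left(-71\right) = \frac{1349}{106}$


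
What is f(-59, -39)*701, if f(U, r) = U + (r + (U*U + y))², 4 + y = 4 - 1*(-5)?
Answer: 8329106750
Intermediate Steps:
y = 5 (y = -4 + (4 - 1*(-5)) = -4 + (4 + 5) = -4 + 9 = 5)
f(U, r) = U + (5 + r + U²)² (f(U, r) = U + (r + (U*U + 5))² = U + (r + (U² + 5))² = U + (r + (5 + U²))² = U + (5 + r + U²)²)
f(-59, -39)*701 = (-59 + (5 - 39 + (-59)²)²)*701 = (-59 + (5 - 39 + 3481)²)*701 = (-59 + 3447²)*701 = (-59 + 11881809)*701 = 11881750*701 = 8329106750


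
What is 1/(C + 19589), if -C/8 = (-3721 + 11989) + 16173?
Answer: -1/175939 ≈ -5.6838e-6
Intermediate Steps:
C = -195528 (C = -8*((-3721 + 11989) + 16173) = -8*(8268 + 16173) = -8*24441 = -195528)
1/(C + 19589) = 1/(-195528 + 19589) = 1/(-175939) = -1/175939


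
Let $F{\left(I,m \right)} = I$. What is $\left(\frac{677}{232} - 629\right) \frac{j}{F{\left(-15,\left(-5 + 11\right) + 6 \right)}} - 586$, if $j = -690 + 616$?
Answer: $- \frac{2131309}{580} \approx -3674.7$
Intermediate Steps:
$j = -74$
$\left(\frac{677}{232} - 629\right) \frac{j}{F{\left(-15,\left(-5 + 11\right) + 6 \right)}} - 586 = \left(\frac{677}{232} - 629\right) \left(- \frac{74}{-15}\right) - 586 = \left(677 \cdot \frac{1}{232} - 629\right) \left(\left(-74\right) \left(- \frac{1}{15}\right)\right) - 586 = \left(\frac{677}{232} - 629\right) \frac{74}{15} - 586 = \left(- \frac{145251}{232}\right) \frac{74}{15} - 586 = - \frac{1791429}{580} - 586 = - \frac{2131309}{580}$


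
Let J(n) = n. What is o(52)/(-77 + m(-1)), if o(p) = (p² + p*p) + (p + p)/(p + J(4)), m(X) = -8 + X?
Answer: -37869/602 ≈ -62.905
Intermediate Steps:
o(p) = 2*p² + 2*p/(4 + p) (o(p) = (p² + p*p) + (p + p)/(p + 4) = (p² + p²) + (2*p)/(4 + p) = 2*p² + 2*p/(4 + p))
o(52)/(-77 + m(-1)) = (2*52*(1 + 52² + 4*52)/(4 + 52))/(-77 + (-8 - 1)) = (2*52*(1 + 2704 + 208)/56)/(-77 - 9) = (2*52*(1/56)*2913)/(-86) = (37869/7)*(-1/86) = -37869/602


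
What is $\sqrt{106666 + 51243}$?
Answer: $\sqrt{157909} \approx 397.38$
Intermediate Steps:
$\sqrt{106666 + 51243} = \sqrt{157909}$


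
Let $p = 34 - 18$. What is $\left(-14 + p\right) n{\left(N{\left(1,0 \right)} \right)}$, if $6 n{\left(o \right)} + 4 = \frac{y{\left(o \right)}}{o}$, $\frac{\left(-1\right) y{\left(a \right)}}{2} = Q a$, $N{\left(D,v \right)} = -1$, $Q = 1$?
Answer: $-2$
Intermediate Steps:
$p = 16$
$y{\left(a \right)} = - 2 a$ ($y{\left(a \right)} = - 2 \cdot 1 a = - 2 a$)
$n{\left(o \right)} = -1$ ($n{\left(o \right)} = - \frac{2}{3} + \frac{- 2 o \frac{1}{o}}{6} = - \frac{2}{3} + \frac{1}{6} \left(-2\right) = - \frac{2}{3} - \frac{1}{3} = -1$)
$\left(-14 + p\right) n{\left(N{\left(1,0 \right)} \right)} = \left(-14 + 16\right) \left(-1\right) = 2 \left(-1\right) = -2$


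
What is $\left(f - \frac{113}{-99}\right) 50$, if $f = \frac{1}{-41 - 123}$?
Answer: $\frac{460825}{8118} \approx 56.766$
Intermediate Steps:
$f = - \frac{1}{164}$ ($f = \frac{1}{-164} = - \frac{1}{164} \approx -0.0060976$)
$\left(f - \frac{113}{-99}\right) 50 = \left(- \frac{1}{164} - \frac{113}{-99}\right) 50 = \left(- \frac{1}{164} - - \frac{113}{99}\right) 50 = \left(- \frac{1}{164} + \frac{113}{99}\right) 50 = \frac{18433}{16236} \cdot 50 = \frac{460825}{8118}$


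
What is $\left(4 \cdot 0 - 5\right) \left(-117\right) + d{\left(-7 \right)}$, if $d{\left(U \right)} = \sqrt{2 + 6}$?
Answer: $585 + 2 \sqrt{2} \approx 587.83$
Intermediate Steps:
$d{\left(U \right)} = 2 \sqrt{2}$ ($d{\left(U \right)} = \sqrt{8} = 2 \sqrt{2}$)
$\left(4 \cdot 0 - 5\right) \left(-117\right) + d{\left(-7 \right)} = \left(4 \cdot 0 - 5\right) \left(-117\right) + 2 \sqrt{2} = \left(0 - 5\right) \left(-117\right) + 2 \sqrt{2} = \left(-5\right) \left(-117\right) + 2 \sqrt{2} = 585 + 2 \sqrt{2}$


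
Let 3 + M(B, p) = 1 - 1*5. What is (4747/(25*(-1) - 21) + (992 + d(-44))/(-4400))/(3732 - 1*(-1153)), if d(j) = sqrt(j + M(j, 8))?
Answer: -1308277/61795250 - I*sqrt(51)/21494000 ≈ -0.021171 - 3.3225e-7*I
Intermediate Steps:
M(B, p) = -7 (M(B, p) = -3 + (1 - 1*5) = -3 + (1 - 5) = -3 - 4 = -7)
d(j) = sqrt(-7 + j) (d(j) = sqrt(j - 7) = sqrt(-7 + j))
(4747/(25*(-1) - 21) + (992 + d(-44))/(-4400))/(3732 - 1*(-1153)) = (4747/(25*(-1) - 21) + (992 + sqrt(-7 - 44))/(-4400))/(3732 - 1*(-1153)) = (4747/(-25 - 21) + (992 + sqrt(-51))*(-1/4400))/(3732 + 1153) = (4747/(-46) + (992 + I*sqrt(51))*(-1/4400))/4885 = (4747*(-1/46) + (-62/275 - I*sqrt(51)/4400))*(1/4885) = (-4747/46 + (-62/275 - I*sqrt(51)/4400))*(1/4885) = (-1308277/12650 - I*sqrt(51)/4400)*(1/4885) = -1308277/61795250 - I*sqrt(51)/21494000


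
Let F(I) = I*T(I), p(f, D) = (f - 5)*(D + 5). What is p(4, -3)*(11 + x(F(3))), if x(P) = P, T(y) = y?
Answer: -40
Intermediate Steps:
p(f, D) = (-5 + f)*(5 + D)
F(I) = I² (F(I) = I*I = I²)
p(4, -3)*(11 + x(F(3))) = (-25 - 5*(-3) + 5*4 - 3*4)*(11 + 3²) = (-25 + 15 + 20 - 12)*(11 + 9) = -2*20 = -40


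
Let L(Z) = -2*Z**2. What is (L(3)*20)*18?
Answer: -6480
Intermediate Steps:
(L(3)*20)*18 = (-2*3**2*20)*18 = (-2*9*20)*18 = -18*20*18 = -360*18 = -6480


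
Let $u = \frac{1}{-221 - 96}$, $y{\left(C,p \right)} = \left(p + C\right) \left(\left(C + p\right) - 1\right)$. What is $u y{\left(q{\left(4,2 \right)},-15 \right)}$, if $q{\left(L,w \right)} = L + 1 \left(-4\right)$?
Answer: $- \frac{240}{317} \approx -0.7571$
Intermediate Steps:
$q{\left(L,w \right)} = -4 + L$ ($q{\left(L,w \right)} = L - 4 = -4 + L$)
$y{\left(C,p \right)} = \left(C + p\right) \left(-1 + C + p\right)$
$u = - \frac{1}{317}$ ($u = \frac{1}{-317} = - \frac{1}{317} \approx -0.0031546$)
$u y{\left(q{\left(4,2 \right)},-15 \right)} = - \frac{\left(-4 + 4\right)^{2} + \left(-15\right)^{2} - \left(-4 + 4\right) - -15 + 2 \left(-4 + 4\right) \left(-15\right)}{317} = - \frac{0^{2} + 225 - 0 + 15 + 2 \cdot 0 \left(-15\right)}{317} = - \frac{0 + 225 + 0 + 15 + 0}{317} = \left(- \frac{1}{317}\right) 240 = - \frac{240}{317}$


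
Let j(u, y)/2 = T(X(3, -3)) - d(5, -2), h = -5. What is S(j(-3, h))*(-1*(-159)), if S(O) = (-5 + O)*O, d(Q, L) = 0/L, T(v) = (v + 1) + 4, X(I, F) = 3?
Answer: 27984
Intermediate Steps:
T(v) = 5 + v (T(v) = (1 + v) + 4 = 5 + v)
d(Q, L) = 0
j(u, y) = 16 (j(u, y) = 2*((5 + 3) - 1*0) = 2*(8 + 0) = 2*8 = 16)
S(O) = O*(-5 + O)
S(j(-3, h))*(-1*(-159)) = (16*(-5 + 16))*(-1*(-159)) = (16*11)*159 = 176*159 = 27984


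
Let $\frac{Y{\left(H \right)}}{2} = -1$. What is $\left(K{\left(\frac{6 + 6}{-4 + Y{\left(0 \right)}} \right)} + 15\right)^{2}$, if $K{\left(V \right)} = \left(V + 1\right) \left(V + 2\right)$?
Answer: $225$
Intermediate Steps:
$Y{\left(H \right)} = -2$ ($Y{\left(H \right)} = 2 \left(-1\right) = -2$)
$K{\left(V \right)} = \left(1 + V\right) \left(2 + V\right)$
$\left(K{\left(\frac{6 + 6}{-4 + Y{\left(0 \right)}} \right)} + 15\right)^{2} = \left(\left(2 + \left(\frac{6 + 6}{-4 - 2}\right)^{2} + 3 \frac{6 + 6}{-4 - 2}\right) + 15\right)^{2} = \left(\left(2 + \left(\frac{12}{-6}\right)^{2} + 3 \frac{12}{-6}\right) + 15\right)^{2} = \left(\left(2 + \left(12 \left(- \frac{1}{6}\right)\right)^{2} + 3 \cdot 12 \left(- \frac{1}{6}\right)\right) + 15\right)^{2} = \left(\left(2 + \left(-2\right)^{2} + 3 \left(-2\right)\right) + 15\right)^{2} = \left(\left(2 + 4 - 6\right) + 15\right)^{2} = \left(0 + 15\right)^{2} = 15^{2} = 225$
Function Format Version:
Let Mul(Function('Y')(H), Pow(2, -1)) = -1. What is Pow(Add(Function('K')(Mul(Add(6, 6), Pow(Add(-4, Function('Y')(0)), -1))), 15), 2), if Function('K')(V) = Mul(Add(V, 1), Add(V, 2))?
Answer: 225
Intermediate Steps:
Function('Y')(H) = -2 (Function('Y')(H) = Mul(2, -1) = -2)
Function('K')(V) = Mul(Add(1, V), Add(2, V))
Pow(Add(Function('K')(Mul(Add(6, 6), Pow(Add(-4, Function('Y')(0)), -1))), 15), 2) = Pow(Add(Add(2, Pow(Mul(Add(6, 6), Pow(Add(-4, -2), -1)), 2), Mul(3, Mul(Add(6, 6), Pow(Add(-4, -2), -1)))), 15), 2) = Pow(Add(Add(2, Pow(Mul(12, Pow(-6, -1)), 2), Mul(3, Mul(12, Pow(-6, -1)))), 15), 2) = Pow(Add(Add(2, Pow(Mul(12, Rational(-1, 6)), 2), Mul(3, Mul(12, Rational(-1, 6)))), 15), 2) = Pow(Add(Add(2, Pow(-2, 2), Mul(3, -2)), 15), 2) = Pow(Add(Add(2, 4, -6), 15), 2) = Pow(Add(0, 15), 2) = Pow(15, 2) = 225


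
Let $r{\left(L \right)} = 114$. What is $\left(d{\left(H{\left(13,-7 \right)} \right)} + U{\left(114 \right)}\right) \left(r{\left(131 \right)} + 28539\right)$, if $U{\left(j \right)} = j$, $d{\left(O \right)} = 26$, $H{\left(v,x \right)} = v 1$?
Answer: $4011420$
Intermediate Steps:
$H{\left(v,x \right)} = v$
$\left(d{\left(H{\left(13,-7 \right)} \right)} + U{\left(114 \right)}\right) \left(r{\left(131 \right)} + 28539\right) = \left(26 + 114\right) \left(114 + 28539\right) = 140 \cdot 28653 = 4011420$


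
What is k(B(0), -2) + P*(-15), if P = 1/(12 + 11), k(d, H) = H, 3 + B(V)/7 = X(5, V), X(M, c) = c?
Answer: -61/23 ≈ -2.6522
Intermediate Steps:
B(V) = -21 + 7*V
P = 1/23 ≈ 0.043478
k(B(0), -2) + P*(-15) = -2 + (1/23)*(-15) = -2 - 15/23 = -61/23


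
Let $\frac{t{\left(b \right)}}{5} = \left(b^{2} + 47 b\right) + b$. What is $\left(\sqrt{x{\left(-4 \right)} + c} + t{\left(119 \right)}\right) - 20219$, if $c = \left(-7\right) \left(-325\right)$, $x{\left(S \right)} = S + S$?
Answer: $79146 + \sqrt{2267} \approx 79194.0$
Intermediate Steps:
$x{\left(S \right)} = 2 S$
$c = 2275$
$t{\left(b \right)} = 5 b^{2} + 240 b$ ($t{\left(b \right)} = 5 \left(\left(b^{2} + 47 b\right) + b\right) = 5 \left(b^{2} + 48 b\right) = 5 b^{2} + 240 b$)
$\left(\sqrt{x{\left(-4 \right)} + c} + t{\left(119 \right)}\right) - 20219 = \left(\sqrt{2 \left(-4\right) + 2275} + 5 \cdot 119 \left(48 + 119\right)\right) - 20219 = \left(\sqrt{-8 + 2275} + 5 \cdot 119 \cdot 167\right) - 20219 = \left(\sqrt{2267} + 99365\right) - 20219 = \left(99365 + \sqrt{2267}\right) - 20219 = 79146 + \sqrt{2267}$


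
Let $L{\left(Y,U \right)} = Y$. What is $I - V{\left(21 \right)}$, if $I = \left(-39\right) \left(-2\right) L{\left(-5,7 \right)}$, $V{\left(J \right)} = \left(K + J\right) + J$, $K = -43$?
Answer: $-389$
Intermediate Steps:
$V{\left(J \right)} = -43 + 2 J$ ($V{\left(J \right)} = \left(-43 + J\right) + J = -43 + 2 J$)
$I = -390$ ($I = \left(-39\right) \left(-2\right) \left(-5\right) = 78 \left(-5\right) = -390$)
$I - V{\left(21 \right)} = -390 - \left(-43 + 2 \cdot 21\right) = -390 - \left(-43 + 42\right) = -390 - -1 = -390 + 1 = -389$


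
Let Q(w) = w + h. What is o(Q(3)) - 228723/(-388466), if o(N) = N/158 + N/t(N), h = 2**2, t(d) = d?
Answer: 25058781/15344407 ≈ 1.6331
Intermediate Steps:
h = 4
Q(w) = 4 + w (Q(w) = w + 4 = 4 + w)
o(N) = 1 + N/158 (o(N) = N/158 + N/N = N*(1/158) + 1 = N/158 + 1 = 1 + N/158)
o(Q(3)) - 228723/(-388466) = (1 + (4 + 3)/158) - 228723/(-388466) = (1 + (1/158)*7) - 228723*(-1/388466) = (1 + 7/158) + 228723/388466 = 165/158 + 228723/388466 = 25058781/15344407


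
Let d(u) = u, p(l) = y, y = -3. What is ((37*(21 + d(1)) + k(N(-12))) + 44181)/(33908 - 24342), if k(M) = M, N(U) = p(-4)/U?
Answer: 179981/38264 ≈ 4.7037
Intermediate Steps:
p(l) = -3
N(U) = -3/U
((37*(21 + d(1)) + k(N(-12))) + 44181)/(33908 - 24342) = ((37*(21 + 1) - 3/(-12)) + 44181)/(33908 - 24342) = ((37*22 - 3*(-1/12)) + 44181)/9566 = ((814 + ¼) + 44181)*(1/9566) = (3257/4 + 44181)*(1/9566) = (179981/4)*(1/9566) = 179981/38264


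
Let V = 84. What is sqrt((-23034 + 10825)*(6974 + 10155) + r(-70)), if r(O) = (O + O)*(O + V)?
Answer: I*sqrt(209129921) ≈ 14461.0*I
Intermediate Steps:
r(O) = 2*O*(84 + O) (r(O) = (O + O)*(O + 84) = (2*O)*(84 + O) = 2*O*(84 + O))
sqrt((-23034 + 10825)*(6974 + 10155) + r(-70)) = sqrt((-23034 + 10825)*(6974 + 10155) + 2*(-70)*(84 - 70)) = sqrt(-12209*17129 + 2*(-70)*14) = sqrt(-209127961 - 1960) = sqrt(-209129921) = I*sqrt(209129921)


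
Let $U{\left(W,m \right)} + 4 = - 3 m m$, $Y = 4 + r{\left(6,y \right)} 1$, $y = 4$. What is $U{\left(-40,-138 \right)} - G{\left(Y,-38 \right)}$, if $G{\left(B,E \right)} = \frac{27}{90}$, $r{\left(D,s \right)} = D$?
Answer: $- \frac{571363}{10} \approx -57136.0$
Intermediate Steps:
$Y = 10$ ($Y = 4 + 6 \cdot 1 = 4 + 6 = 10$)
$G{\left(B,E \right)} = \frac{3}{10}$ ($G{\left(B,E \right)} = 27 \cdot \frac{1}{90} = \frac{3}{10}$)
$U{\left(W,m \right)} = -4 - 3 m^{2}$ ($U{\left(W,m \right)} = -4 + - 3 m m = -4 - 3 m^{2}$)
$U{\left(-40,-138 \right)} - G{\left(Y,-38 \right)} = \left(-4 - 3 \left(-138\right)^{2}\right) - \frac{3}{10} = \left(-4 - 57132\right) - \frac{3}{10} = -57136 - \frac{3}{10} = - \frac{571363}{10}$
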